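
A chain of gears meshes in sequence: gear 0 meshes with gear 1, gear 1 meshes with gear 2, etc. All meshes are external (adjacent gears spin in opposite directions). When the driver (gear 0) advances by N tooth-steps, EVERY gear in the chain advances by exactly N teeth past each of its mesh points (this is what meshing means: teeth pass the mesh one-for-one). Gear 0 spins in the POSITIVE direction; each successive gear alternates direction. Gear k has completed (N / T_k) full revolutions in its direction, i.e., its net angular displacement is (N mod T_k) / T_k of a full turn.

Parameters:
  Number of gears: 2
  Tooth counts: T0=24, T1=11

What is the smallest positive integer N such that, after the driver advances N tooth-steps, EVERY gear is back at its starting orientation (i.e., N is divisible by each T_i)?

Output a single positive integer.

Answer: 264

Derivation:
Gear k returns to start when N is a multiple of T_k.
All gears at start simultaneously when N is a common multiple of [24, 11]; the smallest such N is lcm(24, 11).
Start: lcm = T0 = 24
Fold in T1=11: gcd(24, 11) = 1; lcm(24, 11) = 24 * 11 / 1 = 264 / 1 = 264
Full cycle length = 264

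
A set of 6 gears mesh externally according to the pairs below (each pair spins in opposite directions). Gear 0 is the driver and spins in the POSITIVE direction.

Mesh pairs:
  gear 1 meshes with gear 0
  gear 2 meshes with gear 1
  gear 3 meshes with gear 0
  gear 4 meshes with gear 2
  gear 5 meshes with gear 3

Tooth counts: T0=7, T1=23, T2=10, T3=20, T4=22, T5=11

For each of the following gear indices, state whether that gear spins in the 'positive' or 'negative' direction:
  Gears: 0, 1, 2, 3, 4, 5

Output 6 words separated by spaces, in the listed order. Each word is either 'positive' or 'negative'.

Gear 0 (driver): positive (depth 0)
  gear 1: meshes with gear 0 -> depth 1 -> negative (opposite of gear 0)
  gear 2: meshes with gear 1 -> depth 2 -> positive (opposite of gear 1)
  gear 3: meshes with gear 0 -> depth 1 -> negative (opposite of gear 0)
  gear 4: meshes with gear 2 -> depth 3 -> negative (opposite of gear 2)
  gear 5: meshes with gear 3 -> depth 2 -> positive (opposite of gear 3)
Queried indices 0, 1, 2, 3, 4, 5 -> positive, negative, positive, negative, negative, positive

Answer: positive negative positive negative negative positive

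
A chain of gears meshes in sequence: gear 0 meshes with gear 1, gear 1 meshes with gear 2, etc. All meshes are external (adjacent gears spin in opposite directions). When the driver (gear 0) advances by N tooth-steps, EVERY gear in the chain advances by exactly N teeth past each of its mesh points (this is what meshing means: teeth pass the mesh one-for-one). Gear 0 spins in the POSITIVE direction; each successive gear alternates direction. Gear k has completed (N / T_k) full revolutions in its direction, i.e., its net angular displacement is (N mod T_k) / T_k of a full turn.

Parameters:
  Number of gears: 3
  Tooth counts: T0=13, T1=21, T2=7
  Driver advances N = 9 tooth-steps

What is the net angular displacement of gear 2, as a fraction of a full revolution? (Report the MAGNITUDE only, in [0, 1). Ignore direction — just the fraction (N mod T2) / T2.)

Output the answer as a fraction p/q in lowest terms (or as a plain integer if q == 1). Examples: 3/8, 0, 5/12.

Answer: 2/7

Derivation:
Chain of 3 gears, tooth counts: [13, 21, 7]
  gear 0: T0=13, direction=positive, advance = 9 mod 13 = 9 teeth = 9/13 turn
  gear 1: T1=21, direction=negative, advance = 9 mod 21 = 9 teeth = 9/21 turn
  gear 2: T2=7, direction=positive, advance = 9 mod 7 = 2 teeth = 2/7 turn
Gear 2: 9 mod 7 = 2
Fraction = 2 / 7 = 2/7 (gcd(2,7)=1) = 2/7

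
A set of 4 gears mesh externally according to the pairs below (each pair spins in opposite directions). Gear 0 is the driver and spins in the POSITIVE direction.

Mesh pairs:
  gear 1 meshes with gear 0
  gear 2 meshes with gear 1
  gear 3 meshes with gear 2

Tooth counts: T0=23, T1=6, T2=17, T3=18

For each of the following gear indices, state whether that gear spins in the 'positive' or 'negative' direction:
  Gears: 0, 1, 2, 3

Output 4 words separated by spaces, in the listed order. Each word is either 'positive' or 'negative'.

Answer: positive negative positive negative

Derivation:
Gear 0 (driver): positive (depth 0)
  gear 1: meshes with gear 0 -> depth 1 -> negative (opposite of gear 0)
  gear 2: meshes with gear 1 -> depth 2 -> positive (opposite of gear 1)
  gear 3: meshes with gear 2 -> depth 3 -> negative (opposite of gear 2)
Queried indices 0, 1, 2, 3 -> positive, negative, positive, negative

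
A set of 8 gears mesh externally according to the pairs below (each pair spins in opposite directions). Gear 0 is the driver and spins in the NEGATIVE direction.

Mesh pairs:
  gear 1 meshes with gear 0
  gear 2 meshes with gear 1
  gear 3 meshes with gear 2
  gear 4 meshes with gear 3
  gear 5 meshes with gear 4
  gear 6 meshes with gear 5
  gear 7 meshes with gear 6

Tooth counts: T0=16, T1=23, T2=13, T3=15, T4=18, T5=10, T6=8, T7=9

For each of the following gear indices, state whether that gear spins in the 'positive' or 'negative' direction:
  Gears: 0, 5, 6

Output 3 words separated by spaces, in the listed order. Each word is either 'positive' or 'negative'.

Gear 0 (driver): negative (depth 0)
  gear 1: meshes with gear 0 -> depth 1 -> positive (opposite of gear 0)
  gear 2: meshes with gear 1 -> depth 2 -> negative (opposite of gear 1)
  gear 3: meshes with gear 2 -> depth 3 -> positive (opposite of gear 2)
  gear 4: meshes with gear 3 -> depth 4 -> negative (opposite of gear 3)
  gear 5: meshes with gear 4 -> depth 5 -> positive (opposite of gear 4)
  gear 6: meshes with gear 5 -> depth 6 -> negative (opposite of gear 5)
  gear 7: meshes with gear 6 -> depth 7 -> positive (opposite of gear 6)
Queried indices 0, 5, 6 -> negative, positive, negative

Answer: negative positive negative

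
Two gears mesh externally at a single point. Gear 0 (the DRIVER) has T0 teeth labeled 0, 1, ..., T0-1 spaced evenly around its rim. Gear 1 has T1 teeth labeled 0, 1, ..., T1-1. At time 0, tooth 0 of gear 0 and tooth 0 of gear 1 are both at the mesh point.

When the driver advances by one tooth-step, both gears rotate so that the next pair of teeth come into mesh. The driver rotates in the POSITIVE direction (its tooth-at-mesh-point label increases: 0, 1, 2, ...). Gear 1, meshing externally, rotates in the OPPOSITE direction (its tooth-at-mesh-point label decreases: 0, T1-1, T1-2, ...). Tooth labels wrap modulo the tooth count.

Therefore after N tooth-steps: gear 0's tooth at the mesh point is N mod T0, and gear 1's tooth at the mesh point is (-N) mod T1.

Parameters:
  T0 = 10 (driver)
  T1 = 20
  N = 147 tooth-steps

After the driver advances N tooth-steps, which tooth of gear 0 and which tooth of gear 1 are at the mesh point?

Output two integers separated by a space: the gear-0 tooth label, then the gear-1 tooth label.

Gear 0 (driver, T0=10): tooth at mesh = N mod T0
  147 = 14 * 10 + 7, so 147 mod 10 = 7
  gear 0 tooth = 7
Gear 1 (driven, T1=20): tooth at mesh = (-N) mod T1
  147 = 7 * 20 + 7, so 147 mod 20 = 7
  (-147) mod 20 = (-7) mod 20 = 20 - 7 = 13
Mesh after 147 steps: gear-0 tooth 7 meets gear-1 tooth 13

Answer: 7 13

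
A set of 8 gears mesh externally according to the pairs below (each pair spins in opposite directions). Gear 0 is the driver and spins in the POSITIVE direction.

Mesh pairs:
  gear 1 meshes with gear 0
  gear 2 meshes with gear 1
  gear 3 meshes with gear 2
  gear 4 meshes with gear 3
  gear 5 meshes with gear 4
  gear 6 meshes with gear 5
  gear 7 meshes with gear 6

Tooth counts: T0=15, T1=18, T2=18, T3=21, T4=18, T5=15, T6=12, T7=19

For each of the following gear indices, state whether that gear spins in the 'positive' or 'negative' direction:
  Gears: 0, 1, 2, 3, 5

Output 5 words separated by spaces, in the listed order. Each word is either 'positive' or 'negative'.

Answer: positive negative positive negative negative

Derivation:
Gear 0 (driver): positive (depth 0)
  gear 1: meshes with gear 0 -> depth 1 -> negative (opposite of gear 0)
  gear 2: meshes with gear 1 -> depth 2 -> positive (opposite of gear 1)
  gear 3: meshes with gear 2 -> depth 3 -> negative (opposite of gear 2)
  gear 4: meshes with gear 3 -> depth 4 -> positive (opposite of gear 3)
  gear 5: meshes with gear 4 -> depth 5 -> negative (opposite of gear 4)
  gear 6: meshes with gear 5 -> depth 6 -> positive (opposite of gear 5)
  gear 7: meshes with gear 6 -> depth 7 -> negative (opposite of gear 6)
Queried indices 0, 1, 2, 3, 5 -> positive, negative, positive, negative, negative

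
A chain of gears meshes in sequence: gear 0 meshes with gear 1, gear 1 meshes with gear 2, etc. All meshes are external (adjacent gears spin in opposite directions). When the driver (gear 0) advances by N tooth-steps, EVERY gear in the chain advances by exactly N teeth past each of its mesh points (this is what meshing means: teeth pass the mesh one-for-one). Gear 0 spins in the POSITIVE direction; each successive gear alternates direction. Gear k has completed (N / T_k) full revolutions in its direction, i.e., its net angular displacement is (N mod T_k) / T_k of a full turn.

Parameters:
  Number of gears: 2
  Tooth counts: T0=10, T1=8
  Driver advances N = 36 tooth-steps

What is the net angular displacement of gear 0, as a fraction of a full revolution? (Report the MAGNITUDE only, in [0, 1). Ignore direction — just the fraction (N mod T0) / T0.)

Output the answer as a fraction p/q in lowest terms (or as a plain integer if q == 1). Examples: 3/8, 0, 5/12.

Chain of 2 gears, tooth counts: [10, 8]
  gear 0: T0=10, direction=positive, advance = 36 mod 10 = 6 teeth = 6/10 turn
  gear 1: T1=8, direction=negative, advance = 36 mod 8 = 4 teeth = 4/8 turn
Gear 0: 36 mod 10 = 6
Fraction = 6 / 10 = 3/5 (gcd(6,10)=2) = 3/5

Answer: 3/5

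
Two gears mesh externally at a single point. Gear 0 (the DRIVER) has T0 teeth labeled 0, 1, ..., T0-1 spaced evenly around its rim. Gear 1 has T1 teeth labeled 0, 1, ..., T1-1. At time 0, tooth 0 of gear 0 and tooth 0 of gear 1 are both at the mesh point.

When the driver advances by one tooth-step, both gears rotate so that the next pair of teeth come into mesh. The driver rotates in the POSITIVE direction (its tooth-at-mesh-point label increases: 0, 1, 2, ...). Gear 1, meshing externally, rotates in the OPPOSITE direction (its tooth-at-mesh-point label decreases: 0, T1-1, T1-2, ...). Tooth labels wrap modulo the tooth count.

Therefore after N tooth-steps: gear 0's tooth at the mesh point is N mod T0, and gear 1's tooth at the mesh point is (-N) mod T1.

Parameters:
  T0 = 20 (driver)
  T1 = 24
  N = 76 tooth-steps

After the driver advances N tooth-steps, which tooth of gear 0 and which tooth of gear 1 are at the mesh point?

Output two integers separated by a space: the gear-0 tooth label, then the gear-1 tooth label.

Gear 0 (driver, T0=20): tooth at mesh = N mod T0
  76 = 3 * 20 + 16, so 76 mod 20 = 16
  gear 0 tooth = 16
Gear 1 (driven, T1=24): tooth at mesh = (-N) mod T1
  76 = 3 * 24 + 4, so 76 mod 24 = 4
  (-76) mod 24 = (-4) mod 24 = 24 - 4 = 20
Mesh after 76 steps: gear-0 tooth 16 meets gear-1 tooth 20

Answer: 16 20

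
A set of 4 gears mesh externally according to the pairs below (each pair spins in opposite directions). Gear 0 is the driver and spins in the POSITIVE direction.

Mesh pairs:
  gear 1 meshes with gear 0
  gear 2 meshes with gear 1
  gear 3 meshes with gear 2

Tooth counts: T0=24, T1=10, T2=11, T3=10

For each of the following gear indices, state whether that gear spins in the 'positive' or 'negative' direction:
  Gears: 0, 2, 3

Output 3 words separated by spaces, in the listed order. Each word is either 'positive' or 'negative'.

Gear 0 (driver): positive (depth 0)
  gear 1: meshes with gear 0 -> depth 1 -> negative (opposite of gear 0)
  gear 2: meshes with gear 1 -> depth 2 -> positive (opposite of gear 1)
  gear 3: meshes with gear 2 -> depth 3 -> negative (opposite of gear 2)
Queried indices 0, 2, 3 -> positive, positive, negative

Answer: positive positive negative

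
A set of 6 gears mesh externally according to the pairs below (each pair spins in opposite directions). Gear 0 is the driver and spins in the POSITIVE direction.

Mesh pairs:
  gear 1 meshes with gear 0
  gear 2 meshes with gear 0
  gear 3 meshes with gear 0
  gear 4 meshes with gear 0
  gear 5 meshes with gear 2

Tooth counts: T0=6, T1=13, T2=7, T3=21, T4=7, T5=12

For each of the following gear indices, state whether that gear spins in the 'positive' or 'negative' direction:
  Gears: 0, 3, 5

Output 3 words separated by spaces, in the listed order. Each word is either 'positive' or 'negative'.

Gear 0 (driver): positive (depth 0)
  gear 1: meshes with gear 0 -> depth 1 -> negative (opposite of gear 0)
  gear 2: meshes with gear 0 -> depth 1 -> negative (opposite of gear 0)
  gear 3: meshes with gear 0 -> depth 1 -> negative (opposite of gear 0)
  gear 4: meshes with gear 0 -> depth 1 -> negative (opposite of gear 0)
  gear 5: meshes with gear 2 -> depth 2 -> positive (opposite of gear 2)
Queried indices 0, 3, 5 -> positive, negative, positive

Answer: positive negative positive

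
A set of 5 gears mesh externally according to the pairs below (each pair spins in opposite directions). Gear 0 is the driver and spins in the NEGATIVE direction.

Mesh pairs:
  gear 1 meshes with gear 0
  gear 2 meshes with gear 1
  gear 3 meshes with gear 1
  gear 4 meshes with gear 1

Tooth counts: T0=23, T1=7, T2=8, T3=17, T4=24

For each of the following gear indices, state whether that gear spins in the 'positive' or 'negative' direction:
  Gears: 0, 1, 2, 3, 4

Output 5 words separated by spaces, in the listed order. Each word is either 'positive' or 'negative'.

Gear 0 (driver): negative (depth 0)
  gear 1: meshes with gear 0 -> depth 1 -> positive (opposite of gear 0)
  gear 2: meshes with gear 1 -> depth 2 -> negative (opposite of gear 1)
  gear 3: meshes with gear 1 -> depth 2 -> negative (opposite of gear 1)
  gear 4: meshes with gear 1 -> depth 2 -> negative (opposite of gear 1)
Queried indices 0, 1, 2, 3, 4 -> negative, positive, negative, negative, negative

Answer: negative positive negative negative negative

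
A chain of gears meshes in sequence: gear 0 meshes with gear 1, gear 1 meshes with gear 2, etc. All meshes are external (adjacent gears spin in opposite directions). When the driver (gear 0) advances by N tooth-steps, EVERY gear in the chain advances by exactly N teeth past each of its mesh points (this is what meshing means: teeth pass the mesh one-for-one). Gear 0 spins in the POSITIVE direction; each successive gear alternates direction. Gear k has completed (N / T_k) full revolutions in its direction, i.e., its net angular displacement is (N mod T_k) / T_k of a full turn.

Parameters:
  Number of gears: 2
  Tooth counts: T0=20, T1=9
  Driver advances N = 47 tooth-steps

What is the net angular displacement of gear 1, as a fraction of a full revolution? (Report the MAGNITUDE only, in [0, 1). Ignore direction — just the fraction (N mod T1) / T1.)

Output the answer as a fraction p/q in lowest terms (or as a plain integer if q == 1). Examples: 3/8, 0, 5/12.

Chain of 2 gears, tooth counts: [20, 9]
  gear 0: T0=20, direction=positive, advance = 47 mod 20 = 7 teeth = 7/20 turn
  gear 1: T1=9, direction=negative, advance = 47 mod 9 = 2 teeth = 2/9 turn
Gear 1: 47 mod 9 = 2
Fraction = 2 / 9 = 2/9 (gcd(2,9)=1) = 2/9

Answer: 2/9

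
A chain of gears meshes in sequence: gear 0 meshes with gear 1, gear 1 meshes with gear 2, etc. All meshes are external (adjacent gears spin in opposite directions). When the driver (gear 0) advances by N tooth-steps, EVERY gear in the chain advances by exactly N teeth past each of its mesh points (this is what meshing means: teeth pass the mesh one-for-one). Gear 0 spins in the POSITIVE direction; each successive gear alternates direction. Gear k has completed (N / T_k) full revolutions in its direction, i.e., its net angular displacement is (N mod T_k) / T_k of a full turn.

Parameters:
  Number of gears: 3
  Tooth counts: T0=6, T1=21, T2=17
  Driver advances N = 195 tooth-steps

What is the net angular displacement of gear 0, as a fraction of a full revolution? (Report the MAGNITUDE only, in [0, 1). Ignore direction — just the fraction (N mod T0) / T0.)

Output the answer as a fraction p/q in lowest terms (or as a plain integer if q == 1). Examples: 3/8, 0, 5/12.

Answer: 1/2

Derivation:
Chain of 3 gears, tooth counts: [6, 21, 17]
  gear 0: T0=6, direction=positive, advance = 195 mod 6 = 3 teeth = 3/6 turn
  gear 1: T1=21, direction=negative, advance = 195 mod 21 = 6 teeth = 6/21 turn
  gear 2: T2=17, direction=positive, advance = 195 mod 17 = 8 teeth = 8/17 turn
Gear 0: 195 mod 6 = 3
Fraction = 3 / 6 = 1/2 (gcd(3,6)=3) = 1/2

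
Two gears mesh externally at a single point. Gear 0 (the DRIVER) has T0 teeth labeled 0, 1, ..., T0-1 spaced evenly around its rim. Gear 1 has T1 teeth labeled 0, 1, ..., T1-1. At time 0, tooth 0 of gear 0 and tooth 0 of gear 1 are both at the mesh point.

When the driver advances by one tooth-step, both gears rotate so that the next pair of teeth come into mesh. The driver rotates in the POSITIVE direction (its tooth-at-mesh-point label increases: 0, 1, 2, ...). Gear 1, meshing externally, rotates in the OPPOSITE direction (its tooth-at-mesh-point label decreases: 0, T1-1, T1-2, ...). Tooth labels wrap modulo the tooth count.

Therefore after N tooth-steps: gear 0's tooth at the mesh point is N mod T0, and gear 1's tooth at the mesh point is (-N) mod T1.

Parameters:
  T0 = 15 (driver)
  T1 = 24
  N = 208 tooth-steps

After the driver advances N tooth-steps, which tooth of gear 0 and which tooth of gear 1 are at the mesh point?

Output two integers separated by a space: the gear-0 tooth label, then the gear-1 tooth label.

Gear 0 (driver, T0=15): tooth at mesh = N mod T0
  208 = 13 * 15 + 13, so 208 mod 15 = 13
  gear 0 tooth = 13
Gear 1 (driven, T1=24): tooth at mesh = (-N) mod T1
  208 = 8 * 24 + 16, so 208 mod 24 = 16
  (-208) mod 24 = (-16) mod 24 = 24 - 16 = 8
Mesh after 208 steps: gear-0 tooth 13 meets gear-1 tooth 8

Answer: 13 8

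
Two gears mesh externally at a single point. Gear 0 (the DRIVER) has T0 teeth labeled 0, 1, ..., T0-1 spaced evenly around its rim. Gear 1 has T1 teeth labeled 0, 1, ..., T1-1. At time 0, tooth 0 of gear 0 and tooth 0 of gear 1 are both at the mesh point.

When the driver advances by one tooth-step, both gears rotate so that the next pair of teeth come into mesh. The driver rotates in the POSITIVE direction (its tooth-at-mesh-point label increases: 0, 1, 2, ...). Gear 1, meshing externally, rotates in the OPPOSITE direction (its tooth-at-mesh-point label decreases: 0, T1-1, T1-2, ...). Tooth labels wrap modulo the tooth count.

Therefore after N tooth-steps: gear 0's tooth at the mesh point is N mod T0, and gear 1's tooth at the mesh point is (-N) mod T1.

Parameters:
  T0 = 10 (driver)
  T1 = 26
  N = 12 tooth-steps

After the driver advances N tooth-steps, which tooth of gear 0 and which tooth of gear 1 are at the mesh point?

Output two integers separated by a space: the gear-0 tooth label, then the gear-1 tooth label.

Gear 0 (driver, T0=10): tooth at mesh = N mod T0
  12 = 1 * 10 + 2, so 12 mod 10 = 2
  gear 0 tooth = 2
Gear 1 (driven, T1=26): tooth at mesh = (-N) mod T1
  12 = 0 * 26 + 12, so 12 mod 26 = 12
  (-12) mod 26 = (-12) mod 26 = 26 - 12 = 14
Mesh after 12 steps: gear-0 tooth 2 meets gear-1 tooth 14

Answer: 2 14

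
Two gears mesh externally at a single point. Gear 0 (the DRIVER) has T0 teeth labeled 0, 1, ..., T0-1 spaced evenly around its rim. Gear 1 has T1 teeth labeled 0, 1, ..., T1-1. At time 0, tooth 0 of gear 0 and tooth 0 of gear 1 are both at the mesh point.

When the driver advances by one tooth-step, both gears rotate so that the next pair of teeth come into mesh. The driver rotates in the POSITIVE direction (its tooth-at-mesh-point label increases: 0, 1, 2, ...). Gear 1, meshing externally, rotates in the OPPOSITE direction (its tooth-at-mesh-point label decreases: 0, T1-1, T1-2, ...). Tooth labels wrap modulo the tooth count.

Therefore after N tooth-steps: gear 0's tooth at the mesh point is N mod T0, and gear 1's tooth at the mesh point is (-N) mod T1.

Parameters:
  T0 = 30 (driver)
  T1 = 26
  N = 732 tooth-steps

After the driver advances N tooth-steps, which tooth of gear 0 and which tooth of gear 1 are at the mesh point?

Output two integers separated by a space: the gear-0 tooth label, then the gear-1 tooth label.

Gear 0 (driver, T0=30): tooth at mesh = N mod T0
  732 = 24 * 30 + 12, so 732 mod 30 = 12
  gear 0 tooth = 12
Gear 1 (driven, T1=26): tooth at mesh = (-N) mod T1
  732 = 28 * 26 + 4, so 732 mod 26 = 4
  (-732) mod 26 = (-4) mod 26 = 26 - 4 = 22
Mesh after 732 steps: gear-0 tooth 12 meets gear-1 tooth 22

Answer: 12 22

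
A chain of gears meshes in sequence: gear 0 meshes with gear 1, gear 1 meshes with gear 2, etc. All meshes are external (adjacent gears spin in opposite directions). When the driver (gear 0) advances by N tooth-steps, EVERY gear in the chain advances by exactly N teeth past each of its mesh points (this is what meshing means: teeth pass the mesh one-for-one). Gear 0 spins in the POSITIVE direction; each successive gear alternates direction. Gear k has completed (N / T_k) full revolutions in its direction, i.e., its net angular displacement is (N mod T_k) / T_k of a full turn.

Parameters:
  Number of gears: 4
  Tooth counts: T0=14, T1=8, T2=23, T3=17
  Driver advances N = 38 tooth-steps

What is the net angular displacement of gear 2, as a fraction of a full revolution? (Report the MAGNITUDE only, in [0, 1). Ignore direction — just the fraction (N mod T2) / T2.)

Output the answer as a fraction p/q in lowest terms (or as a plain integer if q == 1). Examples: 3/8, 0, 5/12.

Chain of 4 gears, tooth counts: [14, 8, 23, 17]
  gear 0: T0=14, direction=positive, advance = 38 mod 14 = 10 teeth = 10/14 turn
  gear 1: T1=8, direction=negative, advance = 38 mod 8 = 6 teeth = 6/8 turn
  gear 2: T2=23, direction=positive, advance = 38 mod 23 = 15 teeth = 15/23 turn
  gear 3: T3=17, direction=negative, advance = 38 mod 17 = 4 teeth = 4/17 turn
Gear 2: 38 mod 23 = 15
Fraction = 15 / 23 = 15/23 (gcd(15,23)=1) = 15/23

Answer: 15/23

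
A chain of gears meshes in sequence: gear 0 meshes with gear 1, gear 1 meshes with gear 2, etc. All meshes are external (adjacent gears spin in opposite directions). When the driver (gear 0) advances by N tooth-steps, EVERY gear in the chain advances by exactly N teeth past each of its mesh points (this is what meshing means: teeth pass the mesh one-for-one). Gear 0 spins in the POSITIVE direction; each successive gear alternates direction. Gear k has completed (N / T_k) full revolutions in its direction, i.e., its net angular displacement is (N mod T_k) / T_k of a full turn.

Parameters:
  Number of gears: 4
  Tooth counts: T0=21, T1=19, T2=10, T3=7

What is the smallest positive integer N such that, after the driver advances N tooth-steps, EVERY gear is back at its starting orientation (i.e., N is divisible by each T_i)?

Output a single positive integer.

Answer: 3990

Derivation:
Gear k returns to start when N is a multiple of T_k.
All gears at start simultaneously when N is a common multiple of [21, 19, 10, 7]; the smallest such N is lcm(21, 19, 10, 7).
Start: lcm = T0 = 21
Fold in T1=19: gcd(21, 19) = 1; lcm(21, 19) = 21 * 19 / 1 = 399 / 1 = 399
Fold in T2=10: gcd(399, 10) = 1; lcm(399, 10) = 399 * 10 / 1 = 3990 / 1 = 3990
Fold in T3=7: gcd(3990, 7) = 7; lcm(3990, 7) = 3990 * 7 / 7 = 27930 / 7 = 3990
Full cycle length = 3990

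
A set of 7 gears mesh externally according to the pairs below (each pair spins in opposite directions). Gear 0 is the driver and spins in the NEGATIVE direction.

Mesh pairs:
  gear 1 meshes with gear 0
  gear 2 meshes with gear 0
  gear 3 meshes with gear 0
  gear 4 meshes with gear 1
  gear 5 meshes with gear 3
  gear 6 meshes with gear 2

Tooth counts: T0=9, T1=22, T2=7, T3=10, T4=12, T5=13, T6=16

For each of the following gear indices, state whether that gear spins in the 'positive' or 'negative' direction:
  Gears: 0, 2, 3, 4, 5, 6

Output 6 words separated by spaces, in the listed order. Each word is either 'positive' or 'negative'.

Gear 0 (driver): negative (depth 0)
  gear 1: meshes with gear 0 -> depth 1 -> positive (opposite of gear 0)
  gear 2: meshes with gear 0 -> depth 1 -> positive (opposite of gear 0)
  gear 3: meshes with gear 0 -> depth 1 -> positive (opposite of gear 0)
  gear 4: meshes with gear 1 -> depth 2 -> negative (opposite of gear 1)
  gear 5: meshes with gear 3 -> depth 2 -> negative (opposite of gear 3)
  gear 6: meshes with gear 2 -> depth 2 -> negative (opposite of gear 2)
Queried indices 0, 2, 3, 4, 5, 6 -> negative, positive, positive, negative, negative, negative

Answer: negative positive positive negative negative negative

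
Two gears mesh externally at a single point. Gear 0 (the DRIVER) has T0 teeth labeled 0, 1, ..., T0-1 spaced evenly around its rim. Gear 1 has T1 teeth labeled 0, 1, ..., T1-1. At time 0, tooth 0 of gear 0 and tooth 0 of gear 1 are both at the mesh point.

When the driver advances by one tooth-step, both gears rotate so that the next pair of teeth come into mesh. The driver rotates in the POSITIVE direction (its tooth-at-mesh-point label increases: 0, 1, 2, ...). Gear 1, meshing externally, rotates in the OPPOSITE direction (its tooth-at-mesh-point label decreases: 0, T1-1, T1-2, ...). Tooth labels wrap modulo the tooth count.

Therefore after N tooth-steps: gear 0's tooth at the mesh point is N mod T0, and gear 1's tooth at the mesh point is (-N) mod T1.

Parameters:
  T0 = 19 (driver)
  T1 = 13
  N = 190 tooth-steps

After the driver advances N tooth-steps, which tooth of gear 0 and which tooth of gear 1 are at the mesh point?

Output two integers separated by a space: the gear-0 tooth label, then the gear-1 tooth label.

Answer: 0 5

Derivation:
Gear 0 (driver, T0=19): tooth at mesh = N mod T0
  190 = 10 * 19 + 0, so 190 mod 19 = 0
  gear 0 tooth = 0
Gear 1 (driven, T1=13): tooth at mesh = (-N) mod T1
  190 = 14 * 13 + 8, so 190 mod 13 = 8
  (-190) mod 13 = (-8) mod 13 = 13 - 8 = 5
Mesh after 190 steps: gear-0 tooth 0 meets gear-1 tooth 5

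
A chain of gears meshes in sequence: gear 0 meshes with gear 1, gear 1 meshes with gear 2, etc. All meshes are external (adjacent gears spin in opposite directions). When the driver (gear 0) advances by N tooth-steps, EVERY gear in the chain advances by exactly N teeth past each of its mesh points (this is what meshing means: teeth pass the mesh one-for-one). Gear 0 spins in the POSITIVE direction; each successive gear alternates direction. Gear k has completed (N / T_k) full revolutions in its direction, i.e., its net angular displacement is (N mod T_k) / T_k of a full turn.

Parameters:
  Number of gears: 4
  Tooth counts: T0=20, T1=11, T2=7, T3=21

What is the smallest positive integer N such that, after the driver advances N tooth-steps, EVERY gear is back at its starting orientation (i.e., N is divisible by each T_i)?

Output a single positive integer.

Answer: 4620

Derivation:
Gear k returns to start when N is a multiple of T_k.
All gears at start simultaneously when N is a common multiple of [20, 11, 7, 21]; the smallest such N is lcm(20, 11, 7, 21).
Start: lcm = T0 = 20
Fold in T1=11: gcd(20, 11) = 1; lcm(20, 11) = 20 * 11 / 1 = 220 / 1 = 220
Fold in T2=7: gcd(220, 7) = 1; lcm(220, 7) = 220 * 7 / 1 = 1540 / 1 = 1540
Fold in T3=21: gcd(1540, 21) = 7; lcm(1540, 21) = 1540 * 21 / 7 = 32340 / 7 = 4620
Full cycle length = 4620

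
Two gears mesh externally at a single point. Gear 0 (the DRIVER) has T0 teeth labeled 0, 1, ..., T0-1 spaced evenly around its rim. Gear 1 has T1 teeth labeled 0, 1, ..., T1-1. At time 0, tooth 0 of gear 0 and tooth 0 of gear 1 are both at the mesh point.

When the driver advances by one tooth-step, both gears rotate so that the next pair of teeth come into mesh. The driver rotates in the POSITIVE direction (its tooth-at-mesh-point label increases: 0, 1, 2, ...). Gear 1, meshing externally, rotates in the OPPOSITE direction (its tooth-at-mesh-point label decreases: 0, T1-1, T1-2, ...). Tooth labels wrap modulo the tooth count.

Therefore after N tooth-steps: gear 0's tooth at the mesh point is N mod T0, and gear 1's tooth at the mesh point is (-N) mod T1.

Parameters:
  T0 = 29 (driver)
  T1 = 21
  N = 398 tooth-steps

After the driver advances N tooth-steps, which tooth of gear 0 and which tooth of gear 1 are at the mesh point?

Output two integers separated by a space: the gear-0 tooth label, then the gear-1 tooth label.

Answer: 21 1

Derivation:
Gear 0 (driver, T0=29): tooth at mesh = N mod T0
  398 = 13 * 29 + 21, so 398 mod 29 = 21
  gear 0 tooth = 21
Gear 1 (driven, T1=21): tooth at mesh = (-N) mod T1
  398 = 18 * 21 + 20, so 398 mod 21 = 20
  (-398) mod 21 = (-20) mod 21 = 21 - 20 = 1
Mesh after 398 steps: gear-0 tooth 21 meets gear-1 tooth 1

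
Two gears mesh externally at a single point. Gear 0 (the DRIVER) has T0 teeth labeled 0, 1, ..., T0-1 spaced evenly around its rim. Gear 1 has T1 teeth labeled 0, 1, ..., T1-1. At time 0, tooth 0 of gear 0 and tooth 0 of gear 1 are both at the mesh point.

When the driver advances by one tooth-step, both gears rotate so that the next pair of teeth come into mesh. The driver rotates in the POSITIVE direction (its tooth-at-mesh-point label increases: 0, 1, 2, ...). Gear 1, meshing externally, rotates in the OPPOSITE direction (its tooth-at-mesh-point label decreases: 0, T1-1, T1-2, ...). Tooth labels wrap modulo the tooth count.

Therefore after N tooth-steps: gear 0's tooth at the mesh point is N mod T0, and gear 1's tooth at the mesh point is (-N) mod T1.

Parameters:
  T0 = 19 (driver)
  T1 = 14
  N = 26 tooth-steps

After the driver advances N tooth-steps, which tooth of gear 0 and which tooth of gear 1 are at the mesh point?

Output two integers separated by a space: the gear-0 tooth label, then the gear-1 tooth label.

Gear 0 (driver, T0=19): tooth at mesh = N mod T0
  26 = 1 * 19 + 7, so 26 mod 19 = 7
  gear 0 tooth = 7
Gear 1 (driven, T1=14): tooth at mesh = (-N) mod T1
  26 = 1 * 14 + 12, so 26 mod 14 = 12
  (-26) mod 14 = (-12) mod 14 = 14 - 12 = 2
Mesh after 26 steps: gear-0 tooth 7 meets gear-1 tooth 2

Answer: 7 2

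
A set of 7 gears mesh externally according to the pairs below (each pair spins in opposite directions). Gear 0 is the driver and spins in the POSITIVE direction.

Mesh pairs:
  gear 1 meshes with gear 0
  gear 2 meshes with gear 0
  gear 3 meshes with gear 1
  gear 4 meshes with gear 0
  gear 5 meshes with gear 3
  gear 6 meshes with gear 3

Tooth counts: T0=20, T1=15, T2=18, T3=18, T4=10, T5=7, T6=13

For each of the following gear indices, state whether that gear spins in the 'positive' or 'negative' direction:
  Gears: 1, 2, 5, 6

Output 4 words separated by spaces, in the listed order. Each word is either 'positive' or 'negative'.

Answer: negative negative negative negative

Derivation:
Gear 0 (driver): positive (depth 0)
  gear 1: meshes with gear 0 -> depth 1 -> negative (opposite of gear 0)
  gear 2: meshes with gear 0 -> depth 1 -> negative (opposite of gear 0)
  gear 3: meshes with gear 1 -> depth 2 -> positive (opposite of gear 1)
  gear 4: meshes with gear 0 -> depth 1 -> negative (opposite of gear 0)
  gear 5: meshes with gear 3 -> depth 3 -> negative (opposite of gear 3)
  gear 6: meshes with gear 3 -> depth 3 -> negative (opposite of gear 3)
Queried indices 1, 2, 5, 6 -> negative, negative, negative, negative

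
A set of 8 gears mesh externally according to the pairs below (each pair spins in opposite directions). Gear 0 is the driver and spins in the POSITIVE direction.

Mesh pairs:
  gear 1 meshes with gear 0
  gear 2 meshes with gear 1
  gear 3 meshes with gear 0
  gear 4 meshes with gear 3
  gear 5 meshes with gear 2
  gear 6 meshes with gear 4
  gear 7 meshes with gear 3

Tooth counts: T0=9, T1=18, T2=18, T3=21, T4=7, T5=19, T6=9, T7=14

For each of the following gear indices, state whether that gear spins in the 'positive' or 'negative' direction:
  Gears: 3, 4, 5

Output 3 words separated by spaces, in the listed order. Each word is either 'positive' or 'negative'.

Gear 0 (driver): positive (depth 0)
  gear 1: meshes with gear 0 -> depth 1 -> negative (opposite of gear 0)
  gear 2: meshes with gear 1 -> depth 2 -> positive (opposite of gear 1)
  gear 3: meshes with gear 0 -> depth 1 -> negative (opposite of gear 0)
  gear 4: meshes with gear 3 -> depth 2 -> positive (opposite of gear 3)
  gear 5: meshes with gear 2 -> depth 3 -> negative (opposite of gear 2)
  gear 6: meshes with gear 4 -> depth 3 -> negative (opposite of gear 4)
  gear 7: meshes with gear 3 -> depth 2 -> positive (opposite of gear 3)
Queried indices 3, 4, 5 -> negative, positive, negative

Answer: negative positive negative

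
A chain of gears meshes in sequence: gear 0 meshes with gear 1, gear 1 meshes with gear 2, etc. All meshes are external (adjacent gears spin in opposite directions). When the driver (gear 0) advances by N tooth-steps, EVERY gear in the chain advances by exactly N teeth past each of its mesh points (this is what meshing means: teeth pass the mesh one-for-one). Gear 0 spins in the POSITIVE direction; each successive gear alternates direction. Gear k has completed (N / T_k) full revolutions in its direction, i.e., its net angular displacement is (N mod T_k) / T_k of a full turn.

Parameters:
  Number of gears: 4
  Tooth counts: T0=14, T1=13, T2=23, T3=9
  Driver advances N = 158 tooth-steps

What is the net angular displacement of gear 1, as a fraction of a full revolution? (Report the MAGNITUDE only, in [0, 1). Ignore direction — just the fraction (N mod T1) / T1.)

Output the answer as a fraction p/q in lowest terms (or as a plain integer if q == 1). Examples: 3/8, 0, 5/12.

Chain of 4 gears, tooth counts: [14, 13, 23, 9]
  gear 0: T0=14, direction=positive, advance = 158 mod 14 = 4 teeth = 4/14 turn
  gear 1: T1=13, direction=negative, advance = 158 mod 13 = 2 teeth = 2/13 turn
  gear 2: T2=23, direction=positive, advance = 158 mod 23 = 20 teeth = 20/23 turn
  gear 3: T3=9, direction=negative, advance = 158 mod 9 = 5 teeth = 5/9 turn
Gear 1: 158 mod 13 = 2
Fraction = 2 / 13 = 2/13 (gcd(2,13)=1) = 2/13

Answer: 2/13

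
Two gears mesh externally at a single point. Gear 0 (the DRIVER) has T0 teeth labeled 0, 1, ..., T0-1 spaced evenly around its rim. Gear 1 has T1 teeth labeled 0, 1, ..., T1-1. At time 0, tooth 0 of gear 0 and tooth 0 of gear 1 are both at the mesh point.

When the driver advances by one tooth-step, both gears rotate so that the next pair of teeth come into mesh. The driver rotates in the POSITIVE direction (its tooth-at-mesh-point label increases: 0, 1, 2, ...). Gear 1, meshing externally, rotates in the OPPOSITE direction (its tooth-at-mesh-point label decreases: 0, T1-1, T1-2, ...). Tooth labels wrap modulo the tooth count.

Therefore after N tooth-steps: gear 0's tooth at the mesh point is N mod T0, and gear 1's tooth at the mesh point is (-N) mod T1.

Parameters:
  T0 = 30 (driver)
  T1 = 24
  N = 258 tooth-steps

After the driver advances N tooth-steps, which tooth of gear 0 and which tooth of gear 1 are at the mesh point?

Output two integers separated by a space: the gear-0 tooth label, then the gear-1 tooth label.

Answer: 18 6

Derivation:
Gear 0 (driver, T0=30): tooth at mesh = N mod T0
  258 = 8 * 30 + 18, so 258 mod 30 = 18
  gear 0 tooth = 18
Gear 1 (driven, T1=24): tooth at mesh = (-N) mod T1
  258 = 10 * 24 + 18, so 258 mod 24 = 18
  (-258) mod 24 = (-18) mod 24 = 24 - 18 = 6
Mesh after 258 steps: gear-0 tooth 18 meets gear-1 tooth 6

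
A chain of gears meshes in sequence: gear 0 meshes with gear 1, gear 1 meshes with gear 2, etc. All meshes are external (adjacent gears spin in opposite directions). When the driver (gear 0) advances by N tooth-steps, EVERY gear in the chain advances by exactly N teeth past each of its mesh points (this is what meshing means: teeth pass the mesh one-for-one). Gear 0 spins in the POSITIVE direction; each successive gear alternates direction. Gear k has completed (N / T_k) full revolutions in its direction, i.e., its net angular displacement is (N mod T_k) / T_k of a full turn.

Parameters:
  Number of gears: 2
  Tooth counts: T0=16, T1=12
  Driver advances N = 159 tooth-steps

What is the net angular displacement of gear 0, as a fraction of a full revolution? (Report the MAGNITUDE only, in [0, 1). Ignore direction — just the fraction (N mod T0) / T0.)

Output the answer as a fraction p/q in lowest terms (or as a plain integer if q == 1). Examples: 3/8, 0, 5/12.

Answer: 15/16

Derivation:
Chain of 2 gears, tooth counts: [16, 12]
  gear 0: T0=16, direction=positive, advance = 159 mod 16 = 15 teeth = 15/16 turn
  gear 1: T1=12, direction=negative, advance = 159 mod 12 = 3 teeth = 3/12 turn
Gear 0: 159 mod 16 = 15
Fraction = 15 / 16 = 15/16 (gcd(15,16)=1) = 15/16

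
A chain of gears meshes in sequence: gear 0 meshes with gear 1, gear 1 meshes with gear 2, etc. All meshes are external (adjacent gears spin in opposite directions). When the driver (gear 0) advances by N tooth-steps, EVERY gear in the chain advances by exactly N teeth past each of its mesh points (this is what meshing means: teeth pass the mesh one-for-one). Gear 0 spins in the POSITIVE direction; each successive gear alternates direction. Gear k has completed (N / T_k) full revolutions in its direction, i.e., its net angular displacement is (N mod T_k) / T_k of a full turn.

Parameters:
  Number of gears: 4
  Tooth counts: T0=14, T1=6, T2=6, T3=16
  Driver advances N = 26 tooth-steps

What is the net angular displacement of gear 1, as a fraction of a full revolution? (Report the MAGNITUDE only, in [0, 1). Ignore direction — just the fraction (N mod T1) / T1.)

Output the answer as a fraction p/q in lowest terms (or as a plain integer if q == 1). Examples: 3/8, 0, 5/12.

Answer: 1/3

Derivation:
Chain of 4 gears, tooth counts: [14, 6, 6, 16]
  gear 0: T0=14, direction=positive, advance = 26 mod 14 = 12 teeth = 12/14 turn
  gear 1: T1=6, direction=negative, advance = 26 mod 6 = 2 teeth = 2/6 turn
  gear 2: T2=6, direction=positive, advance = 26 mod 6 = 2 teeth = 2/6 turn
  gear 3: T3=16, direction=negative, advance = 26 mod 16 = 10 teeth = 10/16 turn
Gear 1: 26 mod 6 = 2
Fraction = 2 / 6 = 1/3 (gcd(2,6)=2) = 1/3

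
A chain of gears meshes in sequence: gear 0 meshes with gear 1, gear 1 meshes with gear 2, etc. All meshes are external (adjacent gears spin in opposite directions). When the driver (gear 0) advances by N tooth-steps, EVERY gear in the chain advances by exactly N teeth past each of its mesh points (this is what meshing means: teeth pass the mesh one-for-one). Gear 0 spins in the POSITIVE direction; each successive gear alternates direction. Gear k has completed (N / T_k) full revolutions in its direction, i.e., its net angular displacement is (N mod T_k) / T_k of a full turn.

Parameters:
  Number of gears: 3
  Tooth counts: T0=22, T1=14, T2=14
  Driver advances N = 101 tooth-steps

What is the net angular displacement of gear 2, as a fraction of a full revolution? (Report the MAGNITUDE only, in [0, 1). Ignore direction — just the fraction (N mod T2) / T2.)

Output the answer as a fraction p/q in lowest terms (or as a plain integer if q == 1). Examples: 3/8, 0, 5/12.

Answer: 3/14

Derivation:
Chain of 3 gears, tooth counts: [22, 14, 14]
  gear 0: T0=22, direction=positive, advance = 101 mod 22 = 13 teeth = 13/22 turn
  gear 1: T1=14, direction=negative, advance = 101 mod 14 = 3 teeth = 3/14 turn
  gear 2: T2=14, direction=positive, advance = 101 mod 14 = 3 teeth = 3/14 turn
Gear 2: 101 mod 14 = 3
Fraction = 3 / 14 = 3/14 (gcd(3,14)=1) = 3/14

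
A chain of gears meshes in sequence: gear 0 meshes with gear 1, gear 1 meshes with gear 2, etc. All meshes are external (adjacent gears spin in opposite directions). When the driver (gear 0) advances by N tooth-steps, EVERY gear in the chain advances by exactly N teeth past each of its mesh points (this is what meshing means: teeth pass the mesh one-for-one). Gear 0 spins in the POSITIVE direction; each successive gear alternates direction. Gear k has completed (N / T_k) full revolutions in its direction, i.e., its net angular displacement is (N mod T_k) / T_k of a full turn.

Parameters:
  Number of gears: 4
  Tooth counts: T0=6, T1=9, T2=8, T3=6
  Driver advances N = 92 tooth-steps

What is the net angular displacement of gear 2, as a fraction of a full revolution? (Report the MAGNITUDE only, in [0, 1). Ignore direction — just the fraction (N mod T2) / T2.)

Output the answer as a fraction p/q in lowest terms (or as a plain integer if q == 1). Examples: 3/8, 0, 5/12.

Answer: 1/2

Derivation:
Chain of 4 gears, tooth counts: [6, 9, 8, 6]
  gear 0: T0=6, direction=positive, advance = 92 mod 6 = 2 teeth = 2/6 turn
  gear 1: T1=9, direction=negative, advance = 92 mod 9 = 2 teeth = 2/9 turn
  gear 2: T2=8, direction=positive, advance = 92 mod 8 = 4 teeth = 4/8 turn
  gear 3: T3=6, direction=negative, advance = 92 mod 6 = 2 teeth = 2/6 turn
Gear 2: 92 mod 8 = 4
Fraction = 4 / 8 = 1/2 (gcd(4,8)=4) = 1/2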